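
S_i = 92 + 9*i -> [92, 101, 110, 119, 128]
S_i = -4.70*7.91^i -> [-4.7, -37.18, -294.07, -2326.09, -18399.41]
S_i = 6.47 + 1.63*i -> [6.47, 8.1, 9.73, 11.36, 12.99]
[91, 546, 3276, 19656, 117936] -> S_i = 91*6^i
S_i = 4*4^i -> [4, 16, 64, 256, 1024]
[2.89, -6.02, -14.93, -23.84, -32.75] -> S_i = 2.89 + -8.91*i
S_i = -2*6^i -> [-2, -12, -72, -432, -2592]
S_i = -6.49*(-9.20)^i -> [-6.49, 59.71, -549.31, 5053.69, -46493.9]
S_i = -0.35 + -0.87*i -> [-0.35, -1.22, -2.09, -2.96, -3.83]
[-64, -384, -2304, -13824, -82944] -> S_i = -64*6^i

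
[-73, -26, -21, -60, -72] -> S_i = Random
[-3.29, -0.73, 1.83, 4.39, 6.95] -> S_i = -3.29 + 2.56*i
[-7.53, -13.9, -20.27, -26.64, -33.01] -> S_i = -7.53 + -6.37*i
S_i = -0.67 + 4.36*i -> [-0.67, 3.69, 8.05, 12.41, 16.77]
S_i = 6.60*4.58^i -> [6.6, 30.23, 138.44, 634.07, 2904.06]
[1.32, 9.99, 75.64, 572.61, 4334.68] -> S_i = 1.32*7.57^i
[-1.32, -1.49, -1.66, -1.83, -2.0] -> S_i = -1.32 + -0.17*i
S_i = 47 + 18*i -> [47, 65, 83, 101, 119]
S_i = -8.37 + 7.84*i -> [-8.37, -0.53, 7.31, 15.15, 22.99]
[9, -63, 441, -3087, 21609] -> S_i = 9*-7^i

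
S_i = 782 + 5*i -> [782, 787, 792, 797, 802]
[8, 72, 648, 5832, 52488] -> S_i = 8*9^i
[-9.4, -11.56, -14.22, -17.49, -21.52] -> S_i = -9.40*1.23^i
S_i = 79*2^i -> [79, 158, 316, 632, 1264]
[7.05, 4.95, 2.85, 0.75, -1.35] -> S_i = 7.05 + -2.10*i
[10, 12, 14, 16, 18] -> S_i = 10 + 2*i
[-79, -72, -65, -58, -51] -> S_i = -79 + 7*i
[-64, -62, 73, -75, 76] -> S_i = Random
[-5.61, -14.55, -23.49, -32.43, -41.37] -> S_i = -5.61 + -8.94*i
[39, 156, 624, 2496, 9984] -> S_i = 39*4^i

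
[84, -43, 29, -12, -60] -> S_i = Random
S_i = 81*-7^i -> [81, -567, 3969, -27783, 194481]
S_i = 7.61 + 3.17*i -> [7.61, 10.78, 13.95, 17.12, 20.29]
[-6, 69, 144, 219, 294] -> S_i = -6 + 75*i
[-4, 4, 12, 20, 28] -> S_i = -4 + 8*i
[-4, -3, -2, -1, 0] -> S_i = -4 + 1*i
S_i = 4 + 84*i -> [4, 88, 172, 256, 340]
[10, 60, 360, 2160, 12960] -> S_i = 10*6^i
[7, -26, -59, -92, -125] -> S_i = 7 + -33*i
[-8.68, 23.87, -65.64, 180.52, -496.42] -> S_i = -8.68*(-2.75)^i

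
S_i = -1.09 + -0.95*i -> [-1.09, -2.04, -2.99, -3.94, -4.89]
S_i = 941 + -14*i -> [941, 927, 913, 899, 885]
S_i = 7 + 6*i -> [7, 13, 19, 25, 31]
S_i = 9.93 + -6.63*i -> [9.93, 3.3, -3.33, -9.96, -16.59]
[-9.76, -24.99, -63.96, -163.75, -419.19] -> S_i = -9.76*2.56^i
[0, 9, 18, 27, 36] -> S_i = 0 + 9*i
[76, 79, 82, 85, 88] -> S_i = 76 + 3*i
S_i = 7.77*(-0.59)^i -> [7.77, -4.58, 2.7, -1.6, 0.94]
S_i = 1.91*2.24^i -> [1.91, 4.28, 9.58, 21.47, 48.09]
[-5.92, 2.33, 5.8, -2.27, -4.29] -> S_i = Random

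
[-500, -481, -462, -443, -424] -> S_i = -500 + 19*i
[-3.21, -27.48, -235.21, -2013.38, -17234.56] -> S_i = -3.21*8.56^i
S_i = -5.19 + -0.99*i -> [-5.19, -6.18, -7.17, -8.16, -9.15]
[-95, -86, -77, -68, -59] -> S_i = -95 + 9*i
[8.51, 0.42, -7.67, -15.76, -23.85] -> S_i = 8.51 + -8.09*i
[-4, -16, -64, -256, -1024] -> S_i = -4*4^i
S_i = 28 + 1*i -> [28, 29, 30, 31, 32]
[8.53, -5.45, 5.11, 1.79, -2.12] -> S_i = Random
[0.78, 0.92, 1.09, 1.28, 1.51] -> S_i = 0.78*1.18^i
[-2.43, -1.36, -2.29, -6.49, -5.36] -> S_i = Random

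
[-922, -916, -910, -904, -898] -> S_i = -922 + 6*i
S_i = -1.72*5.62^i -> [-1.72, -9.67, -54.33, -305.31, -1715.83]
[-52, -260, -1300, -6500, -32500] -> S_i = -52*5^i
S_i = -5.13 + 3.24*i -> [-5.13, -1.89, 1.35, 4.59, 7.83]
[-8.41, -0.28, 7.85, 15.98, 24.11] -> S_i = -8.41 + 8.13*i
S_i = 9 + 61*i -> [9, 70, 131, 192, 253]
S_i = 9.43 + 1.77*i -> [9.43, 11.2, 12.97, 14.74, 16.51]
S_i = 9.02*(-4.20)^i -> [9.02, -37.88, 159.11, -668.27, 2806.75]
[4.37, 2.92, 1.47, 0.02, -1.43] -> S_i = 4.37 + -1.45*i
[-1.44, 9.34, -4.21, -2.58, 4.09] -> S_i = Random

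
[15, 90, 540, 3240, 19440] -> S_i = 15*6^i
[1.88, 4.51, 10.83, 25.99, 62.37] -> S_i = 1.88*2.40^i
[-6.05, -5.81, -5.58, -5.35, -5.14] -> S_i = -6.05*0.96^i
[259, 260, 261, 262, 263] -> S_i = 259 + 1*i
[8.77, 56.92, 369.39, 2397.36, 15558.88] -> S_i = 8.77*6.49^i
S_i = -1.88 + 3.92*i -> [-1.88, 2.04, 5.96, 9.88, 13.8]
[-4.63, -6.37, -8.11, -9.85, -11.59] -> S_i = -4.63 + -1.74*i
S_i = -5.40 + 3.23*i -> [-5.4, -2.17, 1.06, 4.29, 7.52]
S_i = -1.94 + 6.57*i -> [-1.94, 4.63, 11.2, 17.77, 24.34]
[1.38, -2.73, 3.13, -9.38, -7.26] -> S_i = Random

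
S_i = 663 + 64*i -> [663, 727, 791, 855, 919]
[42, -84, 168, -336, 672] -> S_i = 42*-2^i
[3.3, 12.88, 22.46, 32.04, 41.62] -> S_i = 3.30 + 9.58*i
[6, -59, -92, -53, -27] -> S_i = Random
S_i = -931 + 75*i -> [-931, -856, -781, -706, -631]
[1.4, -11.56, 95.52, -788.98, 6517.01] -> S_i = 1.40*(-8.26)^i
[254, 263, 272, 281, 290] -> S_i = 254 + 9*i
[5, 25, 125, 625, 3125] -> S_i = 5*5^i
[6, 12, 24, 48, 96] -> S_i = 6*2^i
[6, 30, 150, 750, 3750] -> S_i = 6*5^i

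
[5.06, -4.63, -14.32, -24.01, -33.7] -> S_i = 5.06 + -9.69*i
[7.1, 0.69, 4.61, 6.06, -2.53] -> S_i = Random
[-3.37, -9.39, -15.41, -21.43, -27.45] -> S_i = -3.37 + -6.02*i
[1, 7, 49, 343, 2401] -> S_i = 1*7^i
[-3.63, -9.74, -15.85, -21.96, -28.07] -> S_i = -3.63 + -6.11*i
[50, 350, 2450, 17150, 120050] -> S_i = 50*7^i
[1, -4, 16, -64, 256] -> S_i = 1*-4^i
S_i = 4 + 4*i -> [4, 8, 12, 16, 20]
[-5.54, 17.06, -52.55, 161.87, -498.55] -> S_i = -5.54*(-3.08)^i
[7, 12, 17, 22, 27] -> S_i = 7 + 5*i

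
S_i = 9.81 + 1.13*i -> [9.81, 10.94, 12.07, 13.2, 14.33]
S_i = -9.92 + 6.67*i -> [-9.92, -3.25, 3.42, 10.09, 16.76]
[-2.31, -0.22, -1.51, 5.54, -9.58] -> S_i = Random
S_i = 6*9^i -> [6, 54, 486, 4374, 39366]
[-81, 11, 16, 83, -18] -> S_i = Random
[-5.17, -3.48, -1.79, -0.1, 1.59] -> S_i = -5.17 + 1.69*i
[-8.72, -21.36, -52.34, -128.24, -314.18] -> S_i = -8.72*2.45^i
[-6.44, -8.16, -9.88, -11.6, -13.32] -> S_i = -6.44 + -1.72*i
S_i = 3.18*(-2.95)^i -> [3.18, -9.38, 27.67, -81.64, 240.83]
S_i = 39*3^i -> [39, 117, 351, 1053, 3159]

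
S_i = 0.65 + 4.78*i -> [0.65, 5.43, 10.21, 14.99, 19.77]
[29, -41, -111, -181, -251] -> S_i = 29 + -70*i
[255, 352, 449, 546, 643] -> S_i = 255 + 97*i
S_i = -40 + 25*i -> [-40, -15, 10, 35, 60]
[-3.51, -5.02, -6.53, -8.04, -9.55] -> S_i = -3.51 + -1.51*i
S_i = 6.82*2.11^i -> [6.82, 14.39, 30.36, 64.07, 135.18]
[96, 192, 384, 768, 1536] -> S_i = 96*2^i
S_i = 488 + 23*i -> [488, 511, 534, 557, 580]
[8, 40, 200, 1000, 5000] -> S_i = 8*5^i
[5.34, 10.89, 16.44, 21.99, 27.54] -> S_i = 5.34 + 5.55*i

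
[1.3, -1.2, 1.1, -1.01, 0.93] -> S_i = 1.30*(-0.92)^i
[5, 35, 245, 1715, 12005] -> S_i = 5*7^i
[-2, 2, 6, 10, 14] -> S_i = -2 + 4*i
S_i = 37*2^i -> [37, 74, 148, 296, 592]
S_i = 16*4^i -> [16, 64, 256, 1024, 4096]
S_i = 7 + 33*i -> [7, 40, 73, 106, 139]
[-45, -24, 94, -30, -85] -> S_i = Random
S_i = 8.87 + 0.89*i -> [8.87, 9.76, 10.65, 11.54, 12.43]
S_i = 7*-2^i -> [7, -14, 28, -56, 112]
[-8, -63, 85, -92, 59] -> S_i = Random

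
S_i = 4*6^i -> [4, 24, 144, 864, 5184]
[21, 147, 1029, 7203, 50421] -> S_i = 21*7^i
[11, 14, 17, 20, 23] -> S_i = 11 + 3*i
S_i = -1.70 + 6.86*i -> [-1.7, 5.16, 12.02, 18.88, 25.74]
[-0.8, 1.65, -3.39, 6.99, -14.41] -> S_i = -0.80*(-2.06)^i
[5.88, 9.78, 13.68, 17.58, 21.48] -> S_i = 5.88 + 3.90*i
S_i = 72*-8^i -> [72, -576, 4608, -36864, 294912]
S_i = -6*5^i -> [-6, -30, -150, -750, -3750]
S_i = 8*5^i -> [8, 40, 200, 1000, 5000]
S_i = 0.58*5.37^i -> [0.58, 3.11, 16.73, 89.82, 482.31]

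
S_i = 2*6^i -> [2, 12, 72, 432, 2592]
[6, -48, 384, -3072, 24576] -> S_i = 6*-8^i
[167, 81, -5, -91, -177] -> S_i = 167 + -86*i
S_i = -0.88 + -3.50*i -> [-0.88, -4.38, -7.88, -11.38, -14.88]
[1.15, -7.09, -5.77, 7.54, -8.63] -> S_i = Random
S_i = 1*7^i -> [1, 7, 49, 343, 2401]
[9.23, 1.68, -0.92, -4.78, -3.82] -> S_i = Random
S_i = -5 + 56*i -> [-5, 51, 107, 163, 219]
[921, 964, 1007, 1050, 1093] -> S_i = 921 + 43*i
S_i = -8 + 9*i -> [-8, 1, 10, 19, 28]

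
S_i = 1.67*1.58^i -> [1.67, 2.64, 4.17, 6.59, 10.41]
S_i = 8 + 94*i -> [8, 102, 196, 290, 384]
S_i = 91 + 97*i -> [91, 188, 285, 382, 479]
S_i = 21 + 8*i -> [21, 29, 37, 45, 53]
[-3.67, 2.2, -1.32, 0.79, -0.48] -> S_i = -3.67*(-0.60)^i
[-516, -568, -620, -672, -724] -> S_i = -516 + -52*i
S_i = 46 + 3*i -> [46, 49, 52, 55, 58]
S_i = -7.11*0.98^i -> [-7.11, -6.97, -6.83, -6.69, -6.56]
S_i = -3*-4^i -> [-3, 12, -48, 192, -768]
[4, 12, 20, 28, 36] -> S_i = 4 + 8*i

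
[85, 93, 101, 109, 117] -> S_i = 85 + 8*i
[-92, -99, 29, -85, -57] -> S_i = Random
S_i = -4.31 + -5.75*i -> [-4.31, -10.06, -15.81, -21.56, -27.31]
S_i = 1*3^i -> [1, 3, 9, 27, 81]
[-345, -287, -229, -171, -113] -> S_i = -345 + 58*i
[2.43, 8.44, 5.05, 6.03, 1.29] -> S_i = Random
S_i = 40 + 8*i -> [40, 48, 56, 64, 72]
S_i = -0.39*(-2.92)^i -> [-0.39, 1.14, -3.33, 9.71, -28.35]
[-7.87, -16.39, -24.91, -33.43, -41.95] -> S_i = -7.87 + -8.52*i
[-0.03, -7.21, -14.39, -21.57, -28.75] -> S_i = -0.03 + -7.18*i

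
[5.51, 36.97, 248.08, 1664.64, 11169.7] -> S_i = 5.51*6.71^i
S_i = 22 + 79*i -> [22, 101, 180, 259, 338]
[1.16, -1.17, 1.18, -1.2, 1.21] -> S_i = 1.16*(-1.01)^i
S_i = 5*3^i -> [5, 15, 45, 135, 405]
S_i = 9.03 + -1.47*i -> [9.03, 7.56, 6.09, 4.62, 3.15]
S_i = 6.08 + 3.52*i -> [6.08, 9.6, 13.12, 16.64, 20.16]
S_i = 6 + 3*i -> [6, 9, 12, 15, 18]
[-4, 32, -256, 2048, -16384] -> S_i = -4*-8^i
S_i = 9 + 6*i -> [9, 15, 21, 27, 33]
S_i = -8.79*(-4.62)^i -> [-8.79, 40.61, -187.62, 866.79, -4004.58]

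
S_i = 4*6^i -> [4, 24, 144, 864, 5184]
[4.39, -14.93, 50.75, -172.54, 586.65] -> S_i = 4.39*(-3.40)^i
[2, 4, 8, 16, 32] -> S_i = 2*2^i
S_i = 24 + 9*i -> [24, 33, 42, 51, 60]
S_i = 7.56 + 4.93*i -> [7.56, 12.49, 17.42, 22.35, 27.28]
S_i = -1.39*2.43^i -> [-1.39, -3.38, -8.21, -19.94, -48.47]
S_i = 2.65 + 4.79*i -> [2.65, 7.44, 12.23, 17.02, 21.81]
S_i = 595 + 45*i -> [595, 640, 685, 730, 775]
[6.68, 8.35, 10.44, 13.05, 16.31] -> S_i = 6.68*1.25^i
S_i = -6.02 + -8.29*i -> [-6.02, -14.31, -22.6, -30.89, -39.18]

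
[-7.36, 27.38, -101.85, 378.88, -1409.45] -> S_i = -7.36*(-3.72)^i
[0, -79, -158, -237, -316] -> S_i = 0 + -79*i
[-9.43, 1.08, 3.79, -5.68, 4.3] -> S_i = Random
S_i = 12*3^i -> [12, 36, 108, 324, 972]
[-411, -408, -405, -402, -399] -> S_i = -411 + 3*i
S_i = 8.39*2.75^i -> [8.39, 23.07, 63.45, 174.49, 479.84]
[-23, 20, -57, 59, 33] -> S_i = Random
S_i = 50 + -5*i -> [50, 45, 40, 35, 30]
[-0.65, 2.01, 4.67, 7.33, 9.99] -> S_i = -0.65 + 2.66*i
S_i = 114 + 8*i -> [114, 122, 130, 138, 146]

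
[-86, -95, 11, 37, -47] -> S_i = Random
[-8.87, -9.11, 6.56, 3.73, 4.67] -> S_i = Random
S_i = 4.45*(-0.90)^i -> [4.45, -4.0, 3.6, -3.24, 2.92]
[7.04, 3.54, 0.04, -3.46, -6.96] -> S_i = 7.04 + -3.50*i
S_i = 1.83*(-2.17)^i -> [1.83, -3.97, 8.62, -18.7, 40.58]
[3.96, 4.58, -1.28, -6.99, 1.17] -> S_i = Random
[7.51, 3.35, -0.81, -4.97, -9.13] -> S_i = 7.51 + -4.16*i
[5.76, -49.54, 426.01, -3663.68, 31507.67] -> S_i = 5.76*(-8.60)^i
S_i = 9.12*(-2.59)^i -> [9.12, -23.62, 61.18, -158.45, 410.39]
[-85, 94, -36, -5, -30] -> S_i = Random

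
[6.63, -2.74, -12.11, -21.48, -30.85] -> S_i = 6.63 + -9.37*i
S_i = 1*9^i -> [1, 9, 81, 729, 6561]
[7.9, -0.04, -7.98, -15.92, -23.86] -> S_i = 7.90 + -7.94*i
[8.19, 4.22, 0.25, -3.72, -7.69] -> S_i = 8.19 + -3.97*i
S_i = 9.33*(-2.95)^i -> [9.33, -27.52, 81.19, -239.52, 706.59]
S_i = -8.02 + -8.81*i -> [-8.02, -16.83, -25.64, -34.45, -43.26]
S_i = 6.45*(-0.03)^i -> [6.45, -0.19, 0.01, -0.0, 0.0]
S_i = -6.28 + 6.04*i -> [-6.28, -0.24, 5.8, 11.84, 17.88]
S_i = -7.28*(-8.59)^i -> [-7.28, 62.54, -537.18, 4614.35, -39637.3]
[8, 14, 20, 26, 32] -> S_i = 8 + 6*i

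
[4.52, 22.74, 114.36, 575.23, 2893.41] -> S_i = 4.52*5.03^i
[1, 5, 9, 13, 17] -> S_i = 1 + 4*i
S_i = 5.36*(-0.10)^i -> [5.36, -0.54, 0.05, -0.01, 0.0]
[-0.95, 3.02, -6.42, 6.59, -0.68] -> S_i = Random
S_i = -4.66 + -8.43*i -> [-4.66, -13.09, -21.52, -29.95, -38.38]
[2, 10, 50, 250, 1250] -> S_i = 2*5^i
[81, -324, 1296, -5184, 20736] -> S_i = 81*-4^i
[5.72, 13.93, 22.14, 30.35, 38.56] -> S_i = 5.72 + 8.21*i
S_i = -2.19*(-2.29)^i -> [-2.19, 5.02, -11.48, 26.3, -60.23]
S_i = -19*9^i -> [-19, -171, -1539, -13851, -124659]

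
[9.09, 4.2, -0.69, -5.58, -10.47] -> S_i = 9.09 + -4.89*i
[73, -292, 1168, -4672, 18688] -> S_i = 73*-4^i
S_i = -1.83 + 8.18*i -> [-1.83, 6.35, 14.53, 22.71, 30.89]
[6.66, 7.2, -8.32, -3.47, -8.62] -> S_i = Random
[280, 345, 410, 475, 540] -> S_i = 280 + 65*i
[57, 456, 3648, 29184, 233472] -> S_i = 57*8^i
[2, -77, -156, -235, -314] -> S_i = 2 + -79*i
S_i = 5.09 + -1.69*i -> [5.09, 3.4, 1.71, 0.02, -1.67]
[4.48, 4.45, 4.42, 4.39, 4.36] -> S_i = 4.48 + -0.03*i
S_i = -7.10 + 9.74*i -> [-7.1, 2.64, 12.38, 22.12, 31.86]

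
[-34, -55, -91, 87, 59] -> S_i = Random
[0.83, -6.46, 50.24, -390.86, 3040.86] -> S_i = 0.83*(-7.78)^i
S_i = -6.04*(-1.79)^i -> [-6.04, 10.81, -19.35, 34.64, -62.01]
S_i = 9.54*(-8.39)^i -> [9.54, -80.04, 671.54, -5634.23, 47271.16]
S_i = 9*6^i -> [9, 54, 324, 1944, 11664]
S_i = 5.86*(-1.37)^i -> [5.86, -8.03, 11.0, -15.07, 20.64]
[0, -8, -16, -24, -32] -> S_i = 0 + -8*i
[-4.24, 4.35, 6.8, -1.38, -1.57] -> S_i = Random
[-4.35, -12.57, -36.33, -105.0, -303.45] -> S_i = -4.35*2.89^i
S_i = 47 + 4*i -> [47, 51, 55, 59, 63]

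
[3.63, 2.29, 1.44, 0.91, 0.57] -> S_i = 3.63*0.63^i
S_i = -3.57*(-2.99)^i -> [-3.57, 10.67, -31.92, 95.43, -285.33]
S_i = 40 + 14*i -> [40, 54, 68, 82, 96]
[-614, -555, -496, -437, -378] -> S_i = -614 + 59*i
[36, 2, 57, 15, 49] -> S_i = Random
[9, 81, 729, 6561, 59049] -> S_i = 9*9^i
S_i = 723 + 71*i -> [723, 794, 865, 936, 1007]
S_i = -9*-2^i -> [-9, 18, -36, 72, -144]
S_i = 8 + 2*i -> [8, 10, 12, 14, 16]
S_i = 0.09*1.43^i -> [0.09, 0.13, 0.18, 0.26, 0.38]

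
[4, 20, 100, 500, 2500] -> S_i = 4*5^i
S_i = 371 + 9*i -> [371, 380, 389, 398, 407]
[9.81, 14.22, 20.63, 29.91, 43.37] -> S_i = 9.81*1.45^i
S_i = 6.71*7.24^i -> [6.71, 48.58, 351.72, 2546.47, 18436.43]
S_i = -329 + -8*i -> [-329, -337, -345, -353, -361]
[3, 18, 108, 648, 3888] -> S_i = 3*6^i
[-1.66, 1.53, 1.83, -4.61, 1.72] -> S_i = Random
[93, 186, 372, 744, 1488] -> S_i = 93*2^i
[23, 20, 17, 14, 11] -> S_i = 23 + -3*i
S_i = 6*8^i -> [6, 48, 384, 3072, 24576]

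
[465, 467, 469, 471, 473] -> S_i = 465 + 2*i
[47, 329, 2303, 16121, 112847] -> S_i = 47*7^i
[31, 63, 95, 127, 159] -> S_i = 31 + 32*i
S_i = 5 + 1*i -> [5, 6, 7, 8, 9]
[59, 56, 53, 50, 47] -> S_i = 59 + -3*i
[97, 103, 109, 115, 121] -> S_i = 97 + 6*i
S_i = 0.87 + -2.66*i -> [0.87, -1.79, -4.45, -7.11, -9.77]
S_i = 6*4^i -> [6, 24, 96, 384, 1536]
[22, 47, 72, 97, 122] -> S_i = 22 + 25*i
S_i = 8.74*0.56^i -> [8.74, 4.89, 2.74, 1.53, 0.86]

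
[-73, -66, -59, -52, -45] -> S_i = -73 + 7*i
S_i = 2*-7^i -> [2, -14, 98, -686, 4802]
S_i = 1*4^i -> [1, 4, 16, 64, 256]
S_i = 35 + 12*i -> [35, 47, 59, 71, 83]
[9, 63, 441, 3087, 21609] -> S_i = 9*7^i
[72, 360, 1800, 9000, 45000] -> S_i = 72*5^i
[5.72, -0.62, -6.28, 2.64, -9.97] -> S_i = Random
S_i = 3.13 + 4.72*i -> [3.13, 7.85, 12.57, 17.29, 22.01]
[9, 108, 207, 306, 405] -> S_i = 9 + 99*i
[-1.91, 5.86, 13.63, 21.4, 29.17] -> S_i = -1.91 + 7.77*i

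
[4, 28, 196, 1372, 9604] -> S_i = 4*7^i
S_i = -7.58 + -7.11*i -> [-7.58, -14.69, -21.8, -28.91, -36.02]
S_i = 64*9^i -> [64, 576, 5184, 46656, 419904]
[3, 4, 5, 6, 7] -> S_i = 3 + 1*i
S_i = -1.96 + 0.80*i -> [-1.96, -1.16, -0.36, 0.44, 1.24]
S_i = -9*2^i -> [-9, -18, -36, -72, -144]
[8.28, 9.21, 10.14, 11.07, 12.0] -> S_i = 8.28 + 0.93*i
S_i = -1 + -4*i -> [-1, -5, -9, -13, -17]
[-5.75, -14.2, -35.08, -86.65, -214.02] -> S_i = -5.75*2.47^i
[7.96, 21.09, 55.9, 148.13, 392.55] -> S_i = 7.96*2.65^i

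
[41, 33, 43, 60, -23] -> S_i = Random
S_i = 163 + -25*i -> [163, 138, 113, 88, 63]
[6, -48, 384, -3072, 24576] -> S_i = 6*-8^i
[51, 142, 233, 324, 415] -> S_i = 51 + 91*i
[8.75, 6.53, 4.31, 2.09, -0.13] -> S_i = 8.75 + -2.22*i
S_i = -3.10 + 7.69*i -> [-3.1, 4.59, 12.28, 19.97, 27.66]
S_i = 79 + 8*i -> [79, 87, 95, 103, 111]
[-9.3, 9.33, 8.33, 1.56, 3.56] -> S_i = Random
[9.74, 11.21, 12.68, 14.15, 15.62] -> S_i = 9.74 + 1.47*i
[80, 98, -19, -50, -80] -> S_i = Random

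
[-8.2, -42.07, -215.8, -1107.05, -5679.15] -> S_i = -8.20*5.13^i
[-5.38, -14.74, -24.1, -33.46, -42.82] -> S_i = -5.38 + -9.36*i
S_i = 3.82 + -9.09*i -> [3.82, -5.27, -14.36, -23.45, -32.54]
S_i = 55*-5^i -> [55, -275, 1375, -6875, 34375]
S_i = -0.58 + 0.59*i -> [-0.58, 0.01, 0.6, 1.19, 1.78]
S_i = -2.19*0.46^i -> [-2.19, -1.01, -0.46, -0.21, -0.1]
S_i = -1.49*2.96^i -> [-1.49, -4.41, -13.05, -38.64, -114.38]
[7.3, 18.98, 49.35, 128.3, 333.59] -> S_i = 7.30*2.60^i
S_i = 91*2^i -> [91, 182, 364, 728, 1456]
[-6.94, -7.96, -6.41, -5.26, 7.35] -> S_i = Random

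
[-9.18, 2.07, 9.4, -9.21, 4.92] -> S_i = Random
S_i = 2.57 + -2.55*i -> [2.57, 0.02, -2.53, -5.08, -7.63]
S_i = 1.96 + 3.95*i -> [1.96, 5.91, 9.86, 13.81, 17.76]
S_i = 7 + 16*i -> [7, 23, 39, 55, 71]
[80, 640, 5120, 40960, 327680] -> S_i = 80*8^i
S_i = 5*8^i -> [5, 40, 320, 2560, 20480]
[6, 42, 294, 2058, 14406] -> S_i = 6*7^i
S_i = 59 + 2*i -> [59, 61, 63, 65, 67]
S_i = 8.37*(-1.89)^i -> [8.37, -15.82, 29.9, -56.51, 106.8]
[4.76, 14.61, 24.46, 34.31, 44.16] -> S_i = 4.76 + 9.85*i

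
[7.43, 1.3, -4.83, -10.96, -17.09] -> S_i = 7.43 + -6.13*i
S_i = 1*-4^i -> [1, -4, 16, -64, 256]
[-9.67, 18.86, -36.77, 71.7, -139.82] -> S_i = -9.67*(-1.95)^i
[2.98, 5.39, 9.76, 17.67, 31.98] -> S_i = 2.98*1.81^i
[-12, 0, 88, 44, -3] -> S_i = Random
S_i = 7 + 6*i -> [7, 13, 19, 25, 31]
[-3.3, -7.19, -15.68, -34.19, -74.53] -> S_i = -3.30*2.18^i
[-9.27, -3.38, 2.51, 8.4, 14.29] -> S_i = -9.27 + 5.89*i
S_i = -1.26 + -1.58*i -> [-1.26, -2.84, -4.42, -6.0, -7.58]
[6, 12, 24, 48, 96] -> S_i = 6*2^i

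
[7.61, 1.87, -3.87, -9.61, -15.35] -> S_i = 7.61 + -5.74*i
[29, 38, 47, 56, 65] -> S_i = 29 + 9*i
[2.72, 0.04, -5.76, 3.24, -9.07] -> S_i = Random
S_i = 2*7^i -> [2, 14, 98, 686, 4802]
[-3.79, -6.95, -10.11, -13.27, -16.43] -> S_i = -3.79 + -3.16*i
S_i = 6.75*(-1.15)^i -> [6.75, -7.76, 8.93, -10.27, 11.81]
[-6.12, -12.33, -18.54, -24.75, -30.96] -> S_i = -6.12 + -6.21*i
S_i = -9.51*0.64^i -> [-9.51, -6.09, -3.9, -2.49, -1.6]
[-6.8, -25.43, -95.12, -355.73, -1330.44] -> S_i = -6.80*3.74^i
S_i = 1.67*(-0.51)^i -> [1.67, -0.85, 0.43, -0.22, 0.11]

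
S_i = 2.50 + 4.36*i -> [2.5, 6.86, 11.22, 15.58, 19.94]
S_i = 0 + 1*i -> [0, 1, 2, 3, 4]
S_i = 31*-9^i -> [31, -279, 2511, -22599, 203391]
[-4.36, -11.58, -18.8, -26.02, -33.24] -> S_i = -4.36 + -7.22*i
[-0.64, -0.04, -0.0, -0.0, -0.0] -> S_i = -0.64*0.06^i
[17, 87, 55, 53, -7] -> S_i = Random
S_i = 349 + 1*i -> [349, 350, 351, 352, 353]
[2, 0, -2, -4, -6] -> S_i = 2 + -2*i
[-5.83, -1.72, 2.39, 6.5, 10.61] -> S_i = -5.83 + 4.11*i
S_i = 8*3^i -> [8, 24, 72, 216, 648]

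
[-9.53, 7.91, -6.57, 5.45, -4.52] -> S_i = -9.53*(-0.83)^i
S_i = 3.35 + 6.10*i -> [3.35, 9.45, 15.55, 21.65, 27.75]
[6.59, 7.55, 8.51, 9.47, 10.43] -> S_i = 6.59 + 0.96*i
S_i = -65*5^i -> [-65, -325, -1625, -8125, -40625]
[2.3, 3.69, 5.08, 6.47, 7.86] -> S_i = 2.30 + 1.39*i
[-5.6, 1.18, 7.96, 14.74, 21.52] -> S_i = -5.60 + 6.78*i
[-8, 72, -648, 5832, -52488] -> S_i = -8*-9^i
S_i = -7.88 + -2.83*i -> [-7.88, -10.71, -13.54, -16.37, -19.2]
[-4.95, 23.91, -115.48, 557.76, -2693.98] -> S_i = -4.95*(-4.83)^i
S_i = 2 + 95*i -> [2, 97, 192, 287, 382]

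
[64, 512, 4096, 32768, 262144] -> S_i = 64*8^i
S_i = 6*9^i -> [6, 54, 486, 4374, 39366]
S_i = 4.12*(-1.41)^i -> [4.12, -5.81, 8.19, -11.55, 16.28]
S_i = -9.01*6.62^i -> [-9.01, -59.65, -394.86, -2613.96, -17304.41]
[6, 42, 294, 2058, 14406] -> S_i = 6*7^i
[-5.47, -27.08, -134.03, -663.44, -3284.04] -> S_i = -5.47*4.95^i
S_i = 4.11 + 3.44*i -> [4.11, 7.55, 10.99, 14.43, 17.87]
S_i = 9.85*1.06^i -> [9.85, 10.44, 11.07, 11.73, 12.44]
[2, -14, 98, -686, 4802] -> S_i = 2*-7^i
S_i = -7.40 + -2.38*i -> [-7.4, -9.78, -12.16, -14.54, -16.92]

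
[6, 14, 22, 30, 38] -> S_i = 6 + 8*i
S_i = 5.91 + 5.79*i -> [5.91, 11.7, 17.49, 23.28, 29.07]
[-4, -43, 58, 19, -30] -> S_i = Random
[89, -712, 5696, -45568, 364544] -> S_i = 89*-8^i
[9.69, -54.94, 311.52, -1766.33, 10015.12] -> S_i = 9.69*(-5.67)^i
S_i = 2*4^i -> [2, 8, 32, 128, 512]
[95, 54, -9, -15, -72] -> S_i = Random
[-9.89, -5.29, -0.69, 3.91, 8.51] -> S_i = -9.89 + 4.60*i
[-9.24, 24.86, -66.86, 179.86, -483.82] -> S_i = -9.24*(-2.69)^i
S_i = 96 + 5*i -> [96, 101, 106, 111, 116]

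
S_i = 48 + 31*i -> [48, 79, 110, 141, 172]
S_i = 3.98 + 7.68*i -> [3.98, 11.66, 19.34, 27.02, 34.7]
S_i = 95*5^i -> [95, 475, 2375, 11875, 59375]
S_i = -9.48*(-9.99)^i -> [-9.48, 94.71, -946.1, 9451.59, -94421.37]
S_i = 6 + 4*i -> [6, 10, 14, 18, 22]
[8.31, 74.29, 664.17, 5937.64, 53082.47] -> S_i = 8.31*8.94^i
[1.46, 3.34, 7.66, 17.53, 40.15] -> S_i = 1.46*2.29^i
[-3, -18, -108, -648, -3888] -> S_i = -3*6^i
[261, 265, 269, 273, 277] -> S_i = 261 + 4*i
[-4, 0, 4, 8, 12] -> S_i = -4 + 4*i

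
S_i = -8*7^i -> [-8, -56, -392, -2744, -19208]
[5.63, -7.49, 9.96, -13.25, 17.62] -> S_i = 5.63*(-1.33)^i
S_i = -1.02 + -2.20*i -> [-1.02, -3.22, -5.42, -7.62, -9.82]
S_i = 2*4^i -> [2, 8, 32, 128, 512]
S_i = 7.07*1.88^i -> [7.07, 13.29, 24.99, 46.98, 88.32]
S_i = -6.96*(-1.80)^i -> [-6.96, 12.53, -22.55, 40.59, -73.06]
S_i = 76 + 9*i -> [76, 85, 94, 103, 112]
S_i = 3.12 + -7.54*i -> [3.12, -4.42, -11.96, -19.5, -27.04]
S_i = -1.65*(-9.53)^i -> [-1.65, 15.72, -149.85, 1428.11, -13609.92]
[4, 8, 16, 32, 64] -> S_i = 4*2^i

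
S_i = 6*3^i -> [6, 18, 54, 162, 486]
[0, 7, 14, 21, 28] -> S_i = 0 + 7*i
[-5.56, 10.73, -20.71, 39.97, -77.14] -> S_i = -5.56*(-1.93)^i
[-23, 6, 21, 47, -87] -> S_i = Random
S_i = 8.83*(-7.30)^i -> [8.83, -64.46, 470.55, -3435.02, 25075.65]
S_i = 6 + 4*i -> [6, 10, 14, 18, 22]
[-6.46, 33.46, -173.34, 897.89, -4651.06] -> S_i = -6.46*(-5.18)^i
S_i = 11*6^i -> [11, 66, 396, 2376, 14256]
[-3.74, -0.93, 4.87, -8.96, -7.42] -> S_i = Random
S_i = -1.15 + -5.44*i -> [-1.15, -6.59, -12.03, -17.47, -22.91]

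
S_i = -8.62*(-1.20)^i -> [-8.62, 10.34, -12.41, 14.9, -17.87]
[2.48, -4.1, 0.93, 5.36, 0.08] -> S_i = Random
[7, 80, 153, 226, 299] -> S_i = 7 + 73*i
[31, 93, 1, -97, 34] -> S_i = Random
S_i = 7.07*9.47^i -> [7.07, 66.95, 634.04, 6004.4, 56861.63]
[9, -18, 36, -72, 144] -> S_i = 9*-2^i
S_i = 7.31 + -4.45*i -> [7.31, 2.86, -1.59, -6.04, -10.49]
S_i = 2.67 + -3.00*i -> [2.67, -0.33, -3.33, -6.33, -9.33]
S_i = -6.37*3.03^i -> [-6.37, -19.3, -58.48, -177.2, -536.92]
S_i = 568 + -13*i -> [568, 555, 542, 529, 516]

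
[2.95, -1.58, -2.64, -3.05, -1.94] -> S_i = Random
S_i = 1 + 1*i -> [1, 2, 3, 4, 5]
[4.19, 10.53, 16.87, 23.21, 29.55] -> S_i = 4.19 + 6.34*i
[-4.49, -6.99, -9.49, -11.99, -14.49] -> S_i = -4.49 + -2.50*i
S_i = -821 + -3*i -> [-821, -824, -827, -830, -833]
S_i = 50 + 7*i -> [50, 57, 64, 71, 78]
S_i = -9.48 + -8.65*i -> [-9.48, -18.13, -26.78, -35.43, -44.08]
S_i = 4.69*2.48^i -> [4.69, 11.63, 28.85, 71.54, 177.41]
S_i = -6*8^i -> [-6, -48, -384, -3072, -24576]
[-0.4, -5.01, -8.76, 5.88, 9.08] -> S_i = Random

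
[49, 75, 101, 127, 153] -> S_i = 49 + 26*i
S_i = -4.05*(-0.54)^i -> [-4.05, 2.19, -1.18, 0.64, -0.34]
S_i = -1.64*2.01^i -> [-1.64, -3.3, -6.63, -13.32, -26.77]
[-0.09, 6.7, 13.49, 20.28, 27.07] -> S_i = -0.09 + 6.79*i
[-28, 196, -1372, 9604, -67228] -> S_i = -28*-7^i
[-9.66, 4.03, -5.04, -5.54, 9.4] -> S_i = Random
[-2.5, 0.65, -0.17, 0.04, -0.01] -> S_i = -2.50*(-0.26)^i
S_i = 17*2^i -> [17, 34, 68, 136, 272]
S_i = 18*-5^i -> [18, -90, 450, -2250, 11250]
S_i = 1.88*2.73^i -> [1.88, 5.13, 14.01, 38.25, 104.43]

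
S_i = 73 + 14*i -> [73, 87, 101, 115, 129]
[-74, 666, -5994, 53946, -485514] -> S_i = -74*-9^i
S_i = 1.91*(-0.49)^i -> [1.91, -0.94, 0.46, -0.22, 0.11]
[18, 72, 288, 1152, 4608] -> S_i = 18*4^i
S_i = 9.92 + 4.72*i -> [9.92, 14.64, 19.36, 24.08, 28.8]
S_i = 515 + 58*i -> [515, 573, 631, 689, 747]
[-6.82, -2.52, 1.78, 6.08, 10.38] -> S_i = -6.82 + 4.30*i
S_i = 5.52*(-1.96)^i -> [5.52, -10.82, 21.21, -41.56, 81.46]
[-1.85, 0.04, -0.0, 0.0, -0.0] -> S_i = -1.85*(-0.02)^i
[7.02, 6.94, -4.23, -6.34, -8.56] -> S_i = Random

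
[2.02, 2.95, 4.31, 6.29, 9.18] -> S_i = 2.02*1.46^i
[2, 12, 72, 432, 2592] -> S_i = 2*6^i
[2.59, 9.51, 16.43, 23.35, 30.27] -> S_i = 2.59 + 6.92*i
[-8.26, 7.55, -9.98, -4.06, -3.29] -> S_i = Random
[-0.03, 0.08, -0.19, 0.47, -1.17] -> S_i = -0.03*(-2.50)^i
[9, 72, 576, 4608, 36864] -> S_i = 9*8^i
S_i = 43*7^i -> [43, 301, 2107, 14749, 103243]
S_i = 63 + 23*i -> [63, 86, 109, 132, 155]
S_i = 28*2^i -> [28, 56, 112, 224, 448]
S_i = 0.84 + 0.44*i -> [0.84, 1.28, 1.72, 2.16, 2.6]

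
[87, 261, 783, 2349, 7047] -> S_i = 87*3^i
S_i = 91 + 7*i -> [91, 98, 105, 112, 119]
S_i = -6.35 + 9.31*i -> [-6.35, 2.96, 12.27, 21.58, 30.89]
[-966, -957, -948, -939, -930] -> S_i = -966 + 9*i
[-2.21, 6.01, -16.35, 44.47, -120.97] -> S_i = -2.21*(-2.72)^i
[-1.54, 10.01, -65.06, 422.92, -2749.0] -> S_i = -1.54*(-6.50)^i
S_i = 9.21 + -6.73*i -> [9.21, 2.48, -4.25, -10.98, -17.71]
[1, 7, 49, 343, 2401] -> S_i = 1*7^i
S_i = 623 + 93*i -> [623, 716, 809, 902, 995]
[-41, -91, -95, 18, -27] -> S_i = Random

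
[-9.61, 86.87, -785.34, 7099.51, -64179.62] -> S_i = -9.61*(-9.04)^i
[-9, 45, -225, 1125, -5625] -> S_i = -9*-5^i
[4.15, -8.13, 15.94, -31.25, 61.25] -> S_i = 4.15*(-1.96)^i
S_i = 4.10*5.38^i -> [4.1, 22.06, 118.67, 638.46, 3434.89]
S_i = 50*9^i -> [50, 450, 4050, 36450, 328050]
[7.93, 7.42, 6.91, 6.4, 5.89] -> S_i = 7.93 + -0.51*i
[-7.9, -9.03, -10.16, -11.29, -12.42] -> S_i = -7.90 + -1.13*i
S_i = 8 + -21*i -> [8, -13, -34, -55, -76]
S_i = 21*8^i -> [21, 168, 1344, 10752, 86016]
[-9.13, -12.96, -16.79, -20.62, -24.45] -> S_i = -9.13 + -3.83*i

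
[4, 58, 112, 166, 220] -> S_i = 4 + 54*i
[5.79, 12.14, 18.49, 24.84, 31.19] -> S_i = 5.79 + 6.35*i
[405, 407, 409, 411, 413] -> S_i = 405 + 2*i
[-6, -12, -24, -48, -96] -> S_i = -6*2^i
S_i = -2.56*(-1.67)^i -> [-2.56, 4.28, -7.14, 11.92, -19.91]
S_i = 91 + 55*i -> [91, 146, 201, 256, 311]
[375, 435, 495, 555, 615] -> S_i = 375 + 60*i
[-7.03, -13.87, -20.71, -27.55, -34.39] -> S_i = -7.03 + -6.84*i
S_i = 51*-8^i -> [51, -408, 3264, -26112, 208896]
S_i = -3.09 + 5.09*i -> [-3.09, 2.0, 7.09, 12.18, 17.27]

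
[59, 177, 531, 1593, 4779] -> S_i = 59*3^i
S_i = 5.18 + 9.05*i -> [5.18, 14.23, 23.28, 32.33, 41.38]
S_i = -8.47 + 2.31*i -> [-8.47, -6.16, -3.85, -1.54, 0.77]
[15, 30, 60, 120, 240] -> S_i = 15*2^i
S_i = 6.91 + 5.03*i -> [6.91, 11.94, 16.97, 22.0, 27.03]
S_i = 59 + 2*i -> [59, 61, 63, 65, 67]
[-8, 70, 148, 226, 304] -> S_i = -8 + 78*i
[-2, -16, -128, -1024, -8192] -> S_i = -2*8^i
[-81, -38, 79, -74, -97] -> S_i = Random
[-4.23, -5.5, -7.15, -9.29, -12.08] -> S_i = -4.23*1.30^i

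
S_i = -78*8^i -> [-78, -624, -4992, -39936, -319488]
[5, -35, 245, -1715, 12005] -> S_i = 5*-7^i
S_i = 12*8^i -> [12, 96, 768, 6144, 49152]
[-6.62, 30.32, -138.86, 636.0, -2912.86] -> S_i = -6.62*(-4.58)^i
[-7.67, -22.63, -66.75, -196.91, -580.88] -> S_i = -7.67*2.95^i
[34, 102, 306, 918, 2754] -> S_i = 34*3^i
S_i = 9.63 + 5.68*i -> [9.63, 15.31, 20.99, 26.67, 32.35]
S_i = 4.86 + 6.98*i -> [4.86, 11.84, 18.82, 25.8, 32.78]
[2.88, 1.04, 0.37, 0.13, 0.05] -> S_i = 2.88*0.36^i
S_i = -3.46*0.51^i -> [-3.46, -1.76, -0.9, -0.46, -0.23]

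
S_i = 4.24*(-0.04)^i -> [4.24, -0.17, 0.01, -0.0, 0.0]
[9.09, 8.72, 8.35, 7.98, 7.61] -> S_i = 9.09 + -0.37*i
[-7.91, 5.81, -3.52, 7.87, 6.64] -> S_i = Random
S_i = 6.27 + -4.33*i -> [6.27, 1.94, -2.39, -6.72, -11.05]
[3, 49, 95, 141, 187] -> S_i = 3 + 46*i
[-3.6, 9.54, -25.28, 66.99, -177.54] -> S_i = -3.60*(-2.65)^i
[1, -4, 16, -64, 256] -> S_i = 1*-4^i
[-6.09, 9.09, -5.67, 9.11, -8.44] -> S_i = Random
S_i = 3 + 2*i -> [3, 5, 7, 9, 11]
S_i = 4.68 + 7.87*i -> [4.68, 12.55, 20.42, 28.29, 36.16]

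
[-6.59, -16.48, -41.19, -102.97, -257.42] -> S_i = -6.59*2.50^i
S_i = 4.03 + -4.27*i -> [4.03, -0.24, -4.51, -8.78, -13.05]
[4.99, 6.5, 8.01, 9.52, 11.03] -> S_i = 4.99 + 1.51*i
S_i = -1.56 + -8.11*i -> [-1.56, -9.67, -17.78, -25.89, -34.0]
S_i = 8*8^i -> [8, 64, 512, 4096, 32768]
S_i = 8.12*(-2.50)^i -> [8.12, -20.3, 50.75, -126.87, 317.19]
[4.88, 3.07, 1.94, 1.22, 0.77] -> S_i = 4.88*0.63^i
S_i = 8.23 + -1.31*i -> [8.23, 6.92, 5.61, 4.3, 2.99]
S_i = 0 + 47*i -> [0, 47, 94, 141, 188]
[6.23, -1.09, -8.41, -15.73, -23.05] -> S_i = 6.23 + -7.32*i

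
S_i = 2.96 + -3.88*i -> [2.96, -0.92, -4.8, -8.68, -12.56]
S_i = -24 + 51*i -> [-24, 27, 78, 129, 180]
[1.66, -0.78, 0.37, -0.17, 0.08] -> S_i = 1.66*(-0.47)^i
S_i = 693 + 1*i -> [693, 694, 695, 696, 697]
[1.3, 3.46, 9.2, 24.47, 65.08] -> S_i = 1.30*2.66^i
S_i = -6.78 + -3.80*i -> [-6.78, -10.58, -14.38, -18.18, -21.98]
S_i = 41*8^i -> [41, 328, 2624, 20992, 167936]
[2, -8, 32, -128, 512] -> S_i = 2*-4^i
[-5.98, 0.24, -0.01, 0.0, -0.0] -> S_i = -5.98*(-0.04)^i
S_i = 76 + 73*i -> [76, 149, 222, 295, 368]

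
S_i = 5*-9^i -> [5, -45, 405, -3645, 32805]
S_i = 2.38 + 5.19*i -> [2.38, 7.57, 12.76, 17.95, 23.14]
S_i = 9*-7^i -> [9, -63, 441, -3087, 21609]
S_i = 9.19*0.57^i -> [9.19, 5.24, 2.99, 1.7, 0.97]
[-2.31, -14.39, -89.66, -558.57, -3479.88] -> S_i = -2.31*6.23^i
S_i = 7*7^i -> [7, 49, 343, 2401, 16807]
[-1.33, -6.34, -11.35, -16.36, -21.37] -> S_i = -1.33 + -5.01*i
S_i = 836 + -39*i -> [836, 797, 758, 719, 680]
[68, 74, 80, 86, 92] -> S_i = 68 + 6*i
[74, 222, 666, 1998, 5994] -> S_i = 74*3^i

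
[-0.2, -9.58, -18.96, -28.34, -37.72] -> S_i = -0.20 + -9.38*i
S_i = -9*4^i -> [-9, -36, -144, -576, -2304]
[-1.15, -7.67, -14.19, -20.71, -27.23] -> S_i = -1.15 + -6.52*i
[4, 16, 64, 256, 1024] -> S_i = 4*4^i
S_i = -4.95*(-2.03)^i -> [-4.95, 10.05, -20.4, 41.41, -84.06]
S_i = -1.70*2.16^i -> [-1.7, -3.67, -7.93, -17.13, -37.01]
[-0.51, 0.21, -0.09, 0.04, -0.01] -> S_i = -0.51*(-0.41)^i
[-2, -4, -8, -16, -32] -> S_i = -2*2^i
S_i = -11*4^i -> [-11, -44, -176, -704, -2816]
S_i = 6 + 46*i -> [6, 52, 98, 144, 190]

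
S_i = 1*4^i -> [1, 4, 16, 64, 256]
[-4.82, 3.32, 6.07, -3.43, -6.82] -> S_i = Random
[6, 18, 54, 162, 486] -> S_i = 6*3^i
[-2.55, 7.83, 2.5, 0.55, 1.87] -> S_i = Random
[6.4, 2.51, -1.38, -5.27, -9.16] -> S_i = 6.40 + -3.89*i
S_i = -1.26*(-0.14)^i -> [-1.26, 0.18, -0.02, 0.0, -0.0]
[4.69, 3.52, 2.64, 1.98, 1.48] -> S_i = 4.69*0.75^i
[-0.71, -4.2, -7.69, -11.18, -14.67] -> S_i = -0.71 + -3.49*i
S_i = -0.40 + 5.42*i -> [-0.4, 5.02, 10.44, 15.86, 21.28]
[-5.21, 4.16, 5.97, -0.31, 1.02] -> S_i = Random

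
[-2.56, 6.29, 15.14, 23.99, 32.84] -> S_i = -2.56 + 8.85*i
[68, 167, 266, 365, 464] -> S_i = 68 + 99*i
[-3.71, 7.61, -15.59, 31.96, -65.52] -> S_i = -3.71*(-2.05)^i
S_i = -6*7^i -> [-6, -42, -294, -2058, -14406]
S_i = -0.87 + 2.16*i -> [-0.87, 1.29, 3.45, 5.61, 7.77]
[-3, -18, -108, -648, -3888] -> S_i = -3*6^i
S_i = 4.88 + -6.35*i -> [4.88, -1.47, -7.82, -14.17, -20.52]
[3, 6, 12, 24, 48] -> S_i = 3*2^i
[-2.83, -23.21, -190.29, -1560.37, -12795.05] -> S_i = -2.83*8.20^i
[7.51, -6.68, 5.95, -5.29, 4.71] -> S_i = 7.51*(-0.89)^i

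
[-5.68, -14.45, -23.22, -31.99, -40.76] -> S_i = -5.68 + -8.77*i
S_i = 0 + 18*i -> [0, 18, 36, 54, 72]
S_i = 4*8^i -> [4, 32, 256, 2048, 16384]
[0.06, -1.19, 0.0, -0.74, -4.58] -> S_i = Random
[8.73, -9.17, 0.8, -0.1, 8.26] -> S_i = Random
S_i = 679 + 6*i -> [679, 685, 691, 697, 703]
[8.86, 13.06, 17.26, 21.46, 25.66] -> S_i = 8.86 + 4.20*i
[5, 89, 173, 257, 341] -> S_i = 5 + 84*i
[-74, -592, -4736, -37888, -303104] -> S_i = -74*8^i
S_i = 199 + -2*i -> [199, 197, 195, 193, 191]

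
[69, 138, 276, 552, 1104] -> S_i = 69*2^i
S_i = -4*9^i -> [-4, -36, -324, -2916, -26244]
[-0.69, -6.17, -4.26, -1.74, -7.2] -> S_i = Random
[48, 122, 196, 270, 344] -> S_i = 48 + 74*i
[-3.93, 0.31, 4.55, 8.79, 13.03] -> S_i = -3.93 + 4.24*i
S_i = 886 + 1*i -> [886, 887, 888, 889, 890]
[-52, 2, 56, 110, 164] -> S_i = -52 + 54*i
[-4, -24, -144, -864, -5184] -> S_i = -4*6^i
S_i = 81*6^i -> [81, 486, 2916, 17496, 104976]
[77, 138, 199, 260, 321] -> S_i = 77 + 61*i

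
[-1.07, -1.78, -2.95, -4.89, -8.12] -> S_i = -1.07*1.66^i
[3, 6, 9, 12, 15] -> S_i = 3 + 3*i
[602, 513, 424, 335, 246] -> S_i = 602 + -89*i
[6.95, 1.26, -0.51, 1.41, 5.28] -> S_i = Random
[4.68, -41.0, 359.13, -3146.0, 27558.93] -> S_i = 4.68*(-8.76)^i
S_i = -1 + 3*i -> [-1, 2, 5, 8, 11]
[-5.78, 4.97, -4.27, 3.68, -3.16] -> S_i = -5.78*(-0.86)^i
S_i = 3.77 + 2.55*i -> [3.77, 6.32, 8.87, 11.42, 13.97]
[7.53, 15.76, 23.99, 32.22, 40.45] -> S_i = 7.53 + 8.23*i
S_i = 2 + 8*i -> [2, 10, 18, 26, 34]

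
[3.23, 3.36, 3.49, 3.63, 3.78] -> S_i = 3.23*1.04^i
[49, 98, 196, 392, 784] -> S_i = 49*2^i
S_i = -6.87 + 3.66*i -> [-6.87, -3.21, 0.45, 4.11, 7.77]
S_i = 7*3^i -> [7, 21, 63, 189, 567]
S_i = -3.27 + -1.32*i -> [-3.27, -4.59, -5.91, -7.23, -8.55]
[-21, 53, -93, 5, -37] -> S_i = Random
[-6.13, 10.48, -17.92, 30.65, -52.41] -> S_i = -6.13*(-1.71)^i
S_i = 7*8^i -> [7, 56, 448, 3584, 28672]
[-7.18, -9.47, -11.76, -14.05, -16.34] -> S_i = -7.18 + -2.29*i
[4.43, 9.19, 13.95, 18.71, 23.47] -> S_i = 4.43 + 4.76*i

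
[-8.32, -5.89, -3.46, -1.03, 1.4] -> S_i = -8.32 + 2.43*i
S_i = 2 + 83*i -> [2, 85, 168, 251, 334]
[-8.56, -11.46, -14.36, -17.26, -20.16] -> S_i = -8.56 + -2.90*i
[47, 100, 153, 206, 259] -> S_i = 47 + 53*i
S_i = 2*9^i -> [2, 18, 162, 1458, 13122]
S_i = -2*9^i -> [-2, -18, -162, -1458, -13122]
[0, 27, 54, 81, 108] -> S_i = 0 + 27*i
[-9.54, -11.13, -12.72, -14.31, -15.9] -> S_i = -9.54 + -1.59*i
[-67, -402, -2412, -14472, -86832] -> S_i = -67*6^i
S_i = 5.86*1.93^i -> [5.86, 11.31, 21.83, 42.13, 81.31]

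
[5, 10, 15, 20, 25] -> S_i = 5 + 5*i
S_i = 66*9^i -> [66, 594, 5346, 48114, 433026]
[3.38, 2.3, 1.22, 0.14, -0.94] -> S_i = 3.38 + -1.08*i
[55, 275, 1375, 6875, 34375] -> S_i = 55*5^i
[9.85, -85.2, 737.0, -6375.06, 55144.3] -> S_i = 9.85*(-8.65)^i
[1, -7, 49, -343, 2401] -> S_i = 1*-7^i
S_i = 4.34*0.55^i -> [4.34, 2.39, 1.31, 0.72, 0.4]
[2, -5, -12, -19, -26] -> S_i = 2 + -7*i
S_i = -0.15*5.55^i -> [-0.15, -0.83, -4.62, -25.64, -142.32]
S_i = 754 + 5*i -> [754, 759, 764, 769, 774]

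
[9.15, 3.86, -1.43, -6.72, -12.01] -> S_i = 9.15 + -5.29*i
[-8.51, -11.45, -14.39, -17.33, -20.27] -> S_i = -8.51 + -2.94*i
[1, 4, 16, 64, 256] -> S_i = 1*4^i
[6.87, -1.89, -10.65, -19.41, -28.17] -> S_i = 6.87 + -8.76*i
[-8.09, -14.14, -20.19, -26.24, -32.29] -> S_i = -8.09 + -6.05*i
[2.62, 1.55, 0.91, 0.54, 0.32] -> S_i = 2.62*0.59^i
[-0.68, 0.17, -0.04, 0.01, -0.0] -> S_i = -0.68*(-0.25)^i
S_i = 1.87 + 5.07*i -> [1.87, 6.94, 12.01, 17.08, 22.15]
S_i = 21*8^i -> [21, 168, 1344, 10752, 86016]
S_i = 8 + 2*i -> [8, 10, 12, 14, 16]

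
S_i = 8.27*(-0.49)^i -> [8.27, -4.05, 1.99, -0.97, 0.48]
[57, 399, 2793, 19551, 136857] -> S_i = 57*7^i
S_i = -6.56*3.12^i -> [-6.56, -20.47, -63.86, -199.24, -621.62]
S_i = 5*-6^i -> [5, -30, 180, -1080, 6480]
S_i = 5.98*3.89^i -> [5.98, 23.26, 90.49, 352.01, 1369.3]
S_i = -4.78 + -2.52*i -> [-4.78, -7.3, -9.82, -12.34, -14.86]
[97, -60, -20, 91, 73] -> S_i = Random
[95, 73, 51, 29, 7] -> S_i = 95 + -22*i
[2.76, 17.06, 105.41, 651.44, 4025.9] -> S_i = 2.76*6.18^i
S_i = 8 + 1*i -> [8, 9, 10, 11, 12]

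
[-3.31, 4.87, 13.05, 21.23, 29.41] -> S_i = -3.31 + 8.18*i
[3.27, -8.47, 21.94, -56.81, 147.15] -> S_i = 3.27*(-2.59)^i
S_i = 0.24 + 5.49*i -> [0.24, 5.73, 11.22, 16.71, 22.2]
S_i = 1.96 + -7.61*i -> [1.96, -5.65, -13.26, -20.87, -28.48]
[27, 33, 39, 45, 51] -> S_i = 27 + 6*i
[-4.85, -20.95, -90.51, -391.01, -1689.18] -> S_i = -4.85*4.32^i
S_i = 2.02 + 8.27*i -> [2.02, 10.29, 18.56, 26.83, 35.1]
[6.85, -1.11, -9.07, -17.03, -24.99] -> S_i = 6.85 + -7.96*i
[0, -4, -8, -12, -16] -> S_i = 0 + -4*i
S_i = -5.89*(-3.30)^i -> [-5.89, 19.44, -64.14, 211.67, -698.51]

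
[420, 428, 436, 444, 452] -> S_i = 420 + 8*i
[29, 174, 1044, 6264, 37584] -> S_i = 29*6^i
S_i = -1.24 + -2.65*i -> [-1.24, -3.89, -6.54, -9.19, -11.84]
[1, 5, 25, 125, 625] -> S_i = 1*5^i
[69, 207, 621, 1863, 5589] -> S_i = 69*3^i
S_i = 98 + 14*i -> [98, 112, 126, 140, 154]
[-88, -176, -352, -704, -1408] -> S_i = -88*2^i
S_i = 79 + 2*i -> [79, 81, 83, 85, 87]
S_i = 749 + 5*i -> [749, 754, 759, 764, 769]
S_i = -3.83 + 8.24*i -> [-3.83, 4.41, 12.65, 20.89, 29.13]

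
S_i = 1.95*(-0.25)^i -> [1.95, -0.49, 0.12, -0.03, 0.01]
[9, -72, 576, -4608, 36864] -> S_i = 9*-8^i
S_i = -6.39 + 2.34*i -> [-6.39, -4.05, -1.71, 0.63, 2.97]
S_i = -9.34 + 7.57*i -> [-9.34, -1.77, 5.8, 13.37, 20.94]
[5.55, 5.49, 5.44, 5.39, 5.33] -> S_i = 5.55*0.99^i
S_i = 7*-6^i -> [7, -42, 252, -1512, 9072]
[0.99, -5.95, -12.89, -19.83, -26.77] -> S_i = 0.99 + -6.94*i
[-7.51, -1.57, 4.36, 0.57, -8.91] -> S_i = Random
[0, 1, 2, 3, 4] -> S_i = 0 + 1*i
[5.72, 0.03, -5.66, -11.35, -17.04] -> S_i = 5.72 + -5.69*i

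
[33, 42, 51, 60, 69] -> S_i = 33 + 9*i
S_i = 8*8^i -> [8, 64, 512, 4096, 32768]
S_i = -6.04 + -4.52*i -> [-6.04, -10.56, -15.08, -19.6, -24.12]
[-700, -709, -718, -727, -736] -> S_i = -700 + -9*i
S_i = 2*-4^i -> [2, -8, 32, -128, 512]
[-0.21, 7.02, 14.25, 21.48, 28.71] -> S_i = -0.21 + 7.23*i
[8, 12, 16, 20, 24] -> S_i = 8 + 4*i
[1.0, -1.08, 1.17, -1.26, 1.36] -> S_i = 1.00*(-1.08)^i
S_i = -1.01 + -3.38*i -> [-1.01, -4.39, -7.77, -11.15, -14.53]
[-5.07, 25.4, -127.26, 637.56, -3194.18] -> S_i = -5.07*(-5.01)^i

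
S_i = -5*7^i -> [-5, -35, -245, -1715, -12005]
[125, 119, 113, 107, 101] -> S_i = 125 + -6*i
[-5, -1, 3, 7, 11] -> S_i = -5 + 4*i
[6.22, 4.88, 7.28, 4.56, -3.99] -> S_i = Random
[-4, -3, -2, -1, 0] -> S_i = -4 + 1*i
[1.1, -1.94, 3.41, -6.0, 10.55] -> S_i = 1.10*(-1.76)^i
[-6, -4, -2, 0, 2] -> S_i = -6 + 2*i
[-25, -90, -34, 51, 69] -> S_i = Random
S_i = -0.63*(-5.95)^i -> [-0.63, 3.75, -22.3, 132.71, -789.6]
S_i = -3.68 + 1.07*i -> [-3.68, -2.61, -1.54, -0.47, 0.6]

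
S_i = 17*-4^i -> [17, -68, 272, -1088, 4352]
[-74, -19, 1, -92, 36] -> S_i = Random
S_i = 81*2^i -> [81, 162, 324, 648, 1296]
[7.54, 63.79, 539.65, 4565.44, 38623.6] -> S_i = 7.54*8.46^i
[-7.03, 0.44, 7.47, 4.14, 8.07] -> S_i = Random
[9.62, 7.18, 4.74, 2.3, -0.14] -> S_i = 9.62 + -2.44*i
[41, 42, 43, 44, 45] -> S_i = 41 + 1*i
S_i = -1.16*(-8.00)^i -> [-1.16, 9.28, -74.24, 593.92, -4751.36]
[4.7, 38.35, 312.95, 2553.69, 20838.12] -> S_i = 4.70*8.16^i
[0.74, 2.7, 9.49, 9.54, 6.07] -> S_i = Random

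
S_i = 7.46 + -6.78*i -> [7.46, 0.68, -6.1, -12.88, -19.66]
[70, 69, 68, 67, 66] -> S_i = 70 + -1*i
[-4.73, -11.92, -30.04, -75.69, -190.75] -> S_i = -4.73*2.52^i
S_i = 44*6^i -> [44, 264, 1584, 9504, 57024]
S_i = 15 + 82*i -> [15, 97, 179, 261, 343]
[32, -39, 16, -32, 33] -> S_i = Random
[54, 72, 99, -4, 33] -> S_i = Random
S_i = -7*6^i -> [-7, -42, -252, -1512, -9072]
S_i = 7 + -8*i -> [7, -1, -9, -17, -25]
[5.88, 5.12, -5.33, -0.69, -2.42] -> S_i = Random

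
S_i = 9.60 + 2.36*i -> [9.6, 11.96, 14.32, 16.68, 19.04]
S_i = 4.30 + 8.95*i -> [4.3, 13.25, 22.2, 31.15, 40.1]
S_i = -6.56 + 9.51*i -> [-6.56, 2.95, 12.46, 21.97, 31.48]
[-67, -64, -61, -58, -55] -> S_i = -67 + 3*i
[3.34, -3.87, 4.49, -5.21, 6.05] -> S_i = 3.34*(-1.16)^i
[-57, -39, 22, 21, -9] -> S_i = Random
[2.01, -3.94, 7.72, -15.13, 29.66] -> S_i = 2.01*(-1.96)^i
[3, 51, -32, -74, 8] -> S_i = Random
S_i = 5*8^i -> [5, 40, 320, 2560, 20480]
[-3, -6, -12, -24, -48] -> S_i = -3*2^i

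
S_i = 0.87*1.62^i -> [0.87, 1.41, 2.28, 3.7, 5.99]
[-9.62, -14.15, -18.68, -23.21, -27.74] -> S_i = -9.62 + -4.53*i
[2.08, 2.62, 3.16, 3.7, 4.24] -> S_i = 2.08 + 0.54*i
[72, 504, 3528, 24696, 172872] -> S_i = 72*7^i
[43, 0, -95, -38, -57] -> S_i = Random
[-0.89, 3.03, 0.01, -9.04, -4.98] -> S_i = Random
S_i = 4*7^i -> [4, 28, 196, 1372, 9604]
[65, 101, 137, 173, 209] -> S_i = 65 + 36*i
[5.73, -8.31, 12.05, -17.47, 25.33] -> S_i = 5.73*(-1.45)^i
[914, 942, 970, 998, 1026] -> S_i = 914 + 28*i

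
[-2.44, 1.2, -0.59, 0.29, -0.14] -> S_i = -2.44*(-0.49)^i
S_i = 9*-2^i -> [9, -18, 36, -72, 144]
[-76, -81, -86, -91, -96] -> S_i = -76 + -5*i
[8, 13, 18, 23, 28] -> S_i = 8 + 5*i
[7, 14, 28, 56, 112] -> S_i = 7*2^i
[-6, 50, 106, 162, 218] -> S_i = -6 + 56*i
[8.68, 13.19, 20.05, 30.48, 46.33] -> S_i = 8.68*1.52^i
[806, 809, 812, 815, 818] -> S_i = 806 + 3*i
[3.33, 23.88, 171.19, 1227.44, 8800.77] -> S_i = 3.33*7.17^i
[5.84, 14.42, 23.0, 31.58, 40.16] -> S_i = 5.84 + 8.58*i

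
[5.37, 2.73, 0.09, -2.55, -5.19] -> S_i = 5.37 + -2.64*i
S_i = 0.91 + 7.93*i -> [0.91, 8.84, 16.77, 24.7, 32.63]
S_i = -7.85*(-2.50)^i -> [-7.85, 19.62, -49.06, 122.66, -306.64]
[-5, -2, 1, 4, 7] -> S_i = -5 + 3*i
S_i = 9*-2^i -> [9, -18, 36, -72, 144]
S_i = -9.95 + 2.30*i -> [-9.95, -7.65, -5.35, -3.05, -0.75]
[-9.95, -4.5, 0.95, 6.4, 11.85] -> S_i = -9.95 + 5.45*i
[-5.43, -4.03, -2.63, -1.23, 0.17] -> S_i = -5.43 + 1.40*i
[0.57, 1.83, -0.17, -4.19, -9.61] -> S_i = Random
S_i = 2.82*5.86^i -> [2.82, 16.53, 96.84, 567.47, 3325.37]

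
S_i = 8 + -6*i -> [8, 2, -4, -10, -16]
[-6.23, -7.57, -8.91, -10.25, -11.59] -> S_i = -6.23 + -1.34*i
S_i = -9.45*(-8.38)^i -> [-9.45, 79.19, -663.62, 5561.14, -46602.36]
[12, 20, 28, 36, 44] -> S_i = 12 + 8*i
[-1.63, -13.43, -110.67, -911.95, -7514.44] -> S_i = -1.63*8.24^i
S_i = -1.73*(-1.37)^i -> [-1.73, 2.37, -3.25, 4.45, -6.09]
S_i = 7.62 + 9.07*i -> [7.62, 16.69, 25.76, 34.83, 43.9]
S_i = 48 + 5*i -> [48, 53, 58, 63, 68]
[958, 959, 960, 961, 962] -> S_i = 958 + 1*i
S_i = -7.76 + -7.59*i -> [-7.76, -15.35, -22.94, -30.53, -38.12]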